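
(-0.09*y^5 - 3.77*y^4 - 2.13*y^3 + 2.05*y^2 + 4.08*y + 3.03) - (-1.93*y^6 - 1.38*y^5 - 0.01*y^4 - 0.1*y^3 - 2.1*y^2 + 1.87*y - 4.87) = 1.93*y^6 + 1.29*y^5 - 3.76*y^4 - 2.03*y^3 + 4.15*y^2 + 2.21*y + 7.9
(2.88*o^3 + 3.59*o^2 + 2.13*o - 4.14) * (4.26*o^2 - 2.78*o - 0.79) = 12.2688*o^5 + 7.287*o^4 - 3.1816*o^3 - 26.3939*o^2 + 9.8265*o + 3.2706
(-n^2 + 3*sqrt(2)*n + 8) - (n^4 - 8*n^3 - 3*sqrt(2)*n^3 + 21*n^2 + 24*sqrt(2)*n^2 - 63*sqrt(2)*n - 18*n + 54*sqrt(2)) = -n^4 + 3*sqrt(2)*n^3 + 8*n^3 - 24*sqrt(2)*n^2 - 22*n^2 + 18*n + 66*sqrt(2)*n - 54*sqrt(2) + 8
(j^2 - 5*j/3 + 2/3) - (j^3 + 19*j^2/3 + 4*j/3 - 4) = -j^3 - 16*j^2/3 - 3*j + 14/3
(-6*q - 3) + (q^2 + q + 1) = q^2 - 5*q - 2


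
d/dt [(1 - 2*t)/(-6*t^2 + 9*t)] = (-4*t^2 + 4*t - 3)/(3*t^2*(4*t^2 - 12*t + 9))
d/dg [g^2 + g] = 2*g + 1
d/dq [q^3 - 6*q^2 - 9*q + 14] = 3*q^2 - 12*q - 9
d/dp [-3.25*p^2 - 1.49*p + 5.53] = -6.5*p - 1.49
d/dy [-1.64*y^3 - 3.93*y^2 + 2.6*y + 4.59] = -4.92*y^2 - 7.86*y + 2.6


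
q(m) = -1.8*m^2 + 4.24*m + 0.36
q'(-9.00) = 36.64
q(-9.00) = -183.60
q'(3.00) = -6.56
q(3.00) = -3.12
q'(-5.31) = 23.36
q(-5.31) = -72.91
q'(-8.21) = 33.80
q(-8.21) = -155.78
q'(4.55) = -12.14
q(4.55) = -17.61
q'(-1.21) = 8.60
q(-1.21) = -7.41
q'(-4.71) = 21.20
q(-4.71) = -59.54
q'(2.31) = -4.08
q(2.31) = 0.55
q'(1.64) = -1.66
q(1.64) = 2.47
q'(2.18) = -3.61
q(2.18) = 1.05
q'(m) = 4.24 - 3.6*m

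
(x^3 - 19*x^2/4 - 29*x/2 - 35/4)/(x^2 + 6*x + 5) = (4*x^2 - 23*x - 35)/(4*(x + 5))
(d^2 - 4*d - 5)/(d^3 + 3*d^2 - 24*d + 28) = (d^2 - 4*d - 5)/(d^3 + 3*d^2 - 24*d + 28)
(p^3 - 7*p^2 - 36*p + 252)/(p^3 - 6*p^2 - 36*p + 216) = (p - 7)/(p - 6)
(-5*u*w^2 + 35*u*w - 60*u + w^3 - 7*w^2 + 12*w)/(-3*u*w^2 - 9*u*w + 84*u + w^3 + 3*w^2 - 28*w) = (5*u*w - 15*u - w^2 + 3*w)/(3*u*w + 21*u - w^2 - 7*w)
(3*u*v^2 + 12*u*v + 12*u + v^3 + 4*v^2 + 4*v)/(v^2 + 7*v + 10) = (3*u*v + 6*u + v^2 + 2*v)/(v + 5)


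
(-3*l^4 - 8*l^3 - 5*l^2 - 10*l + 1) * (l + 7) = -3*l^5 - 29*l^4 - 61*l^3 - 45*l^2 - 69*l + 7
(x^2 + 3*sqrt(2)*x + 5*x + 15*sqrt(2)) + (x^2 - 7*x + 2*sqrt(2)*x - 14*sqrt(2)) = 2*x^2 - 2*x + 5*sqrt(2)*x + sqrt(2)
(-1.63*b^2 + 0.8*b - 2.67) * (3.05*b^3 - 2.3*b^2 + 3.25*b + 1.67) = -4.9715*b^5 + 6.189*b^4 - 15.281*b^3 + 6.0189*b^2 - 7.3415*b - 4.4589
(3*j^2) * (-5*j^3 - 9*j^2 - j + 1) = -15*j^5 - 27*j^4 - 3*j^3 + 3*j^2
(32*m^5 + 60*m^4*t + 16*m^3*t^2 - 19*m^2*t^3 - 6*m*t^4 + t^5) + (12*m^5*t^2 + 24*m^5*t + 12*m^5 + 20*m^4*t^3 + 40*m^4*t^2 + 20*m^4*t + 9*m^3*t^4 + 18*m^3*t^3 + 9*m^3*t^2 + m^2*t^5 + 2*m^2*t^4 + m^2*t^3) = 12*m^5*t^2 + 24*m^5*t + 44*m^5 + 20*m^4*t^3 + 40*m^4*t^2 + 80*m^4*t + 9*m^3*t^4 + 18*m^3*t^3 + 25*m^3*t^2 + m^2*t^5 + 2*m^2*t^4 - 18*m^2*t^3 - 6*m*t^4 + t^5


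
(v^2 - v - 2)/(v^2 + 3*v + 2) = (v - 2)/(v + 2)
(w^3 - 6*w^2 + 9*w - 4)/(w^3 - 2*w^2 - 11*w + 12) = (w - 1)/(w + 3)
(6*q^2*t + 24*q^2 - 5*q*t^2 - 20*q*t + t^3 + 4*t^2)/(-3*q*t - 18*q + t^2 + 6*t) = (-2*q*t - 8*q + t^2 + 4*t)/(t + 6)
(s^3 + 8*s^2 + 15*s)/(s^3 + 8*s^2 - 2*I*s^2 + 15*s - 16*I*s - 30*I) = s/(s - 2*I)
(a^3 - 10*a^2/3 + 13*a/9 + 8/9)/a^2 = a - 10/3 + 13/(9*a) + 8/(9*a^2)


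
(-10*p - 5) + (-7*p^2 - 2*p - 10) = -7*p^2 - 12*p - 15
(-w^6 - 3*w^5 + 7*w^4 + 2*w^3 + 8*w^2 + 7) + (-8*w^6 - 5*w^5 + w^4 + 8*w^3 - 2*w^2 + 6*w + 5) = -9*w^6 - 8*w^5 + 8*w^4 + 10*w^3 + 6*w^2 + 6*w + 12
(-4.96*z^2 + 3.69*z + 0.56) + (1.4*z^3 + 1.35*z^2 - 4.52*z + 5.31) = 1.4*z^3 - 3.61*z^2 - 0.83*z + 5.87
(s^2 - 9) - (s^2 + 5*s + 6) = -5*s - 15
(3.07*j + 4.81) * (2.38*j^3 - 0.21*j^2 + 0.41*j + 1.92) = 7.3066*j^4 + 10.8031*j^3 + 0.2486*j^2 + 7.8665*j + 9.2352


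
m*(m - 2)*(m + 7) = m^3 + 5*m^2 - 14*m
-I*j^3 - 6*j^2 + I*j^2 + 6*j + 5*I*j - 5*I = (j - 5*I)*(j - I)*(-I*j + I)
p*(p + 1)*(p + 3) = p^3 + 4*p^2 + 3*p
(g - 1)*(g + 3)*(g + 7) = g^3 + 9*g^2 + 11*g - 21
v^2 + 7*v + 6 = (v + 1)*(v + 6)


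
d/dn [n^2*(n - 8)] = n*(3*n - 16)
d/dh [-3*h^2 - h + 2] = -6*h - 1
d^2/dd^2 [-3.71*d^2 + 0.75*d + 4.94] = -7.42000000000000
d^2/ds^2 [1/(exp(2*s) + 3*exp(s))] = (-(exp(s) + 3)*(4*exp(s) + 3) + 2*(2*exp(s) + 3)^2)*exp(-s)/(exp(s) + 3)^3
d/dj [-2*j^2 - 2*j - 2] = -4*j - 2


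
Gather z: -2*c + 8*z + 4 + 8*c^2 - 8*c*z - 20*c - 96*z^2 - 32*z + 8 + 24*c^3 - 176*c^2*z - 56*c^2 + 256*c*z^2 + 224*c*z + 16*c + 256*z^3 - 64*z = 24*c^3 - 48*c^2 - 6*c + 256*z^3 + z^2*(256*c - 96) + z*(-176*c^2 + 216*c - 88) + 12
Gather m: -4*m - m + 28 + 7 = 35 - 5*m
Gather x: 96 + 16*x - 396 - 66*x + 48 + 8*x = -42*x - 252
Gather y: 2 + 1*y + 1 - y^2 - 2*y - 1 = -y^2 - y + 2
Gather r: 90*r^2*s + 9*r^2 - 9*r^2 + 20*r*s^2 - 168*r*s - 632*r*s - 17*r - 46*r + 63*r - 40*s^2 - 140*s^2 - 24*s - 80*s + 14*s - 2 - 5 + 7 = 90*r^2*s + r*(20*s^2 - 800*s) - 180*s^2 - 90*s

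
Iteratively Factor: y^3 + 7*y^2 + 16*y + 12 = (y + 2)*(y^2 + 5*y + 6) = (y + 2)^2*(y + 3)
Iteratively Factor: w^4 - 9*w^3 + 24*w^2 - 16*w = (w)*(w^3 - 9*w^2 + 24*w - 16) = w*(w - 4)*(w^2 - 5*w + 4) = w*(w - 4)^2*(w - 1)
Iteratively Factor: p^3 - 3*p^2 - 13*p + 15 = (p - 1)*(p^2 - 2*p - 15) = (p - 1)*(p + 3)*(p - 5)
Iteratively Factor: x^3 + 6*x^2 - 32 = (x - 2)*(x^2 + 8*x + 16) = (x - 2)*(x + 4)*(x + 4)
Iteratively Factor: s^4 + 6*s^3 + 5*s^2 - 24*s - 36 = (s - 2)*(s^3 + 8*s^2 + 21*s + 18) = (s - 2)*(s + 2)*(s^2 + 6*s + 9) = (s - 2)*(s + 2)*(s + 3)*(s + 3)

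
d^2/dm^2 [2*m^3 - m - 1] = 12*m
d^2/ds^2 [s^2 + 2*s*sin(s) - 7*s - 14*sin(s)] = -2*s*sin(s) + 14*sin(s) + 4*cos(s) + 2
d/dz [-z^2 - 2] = -2*z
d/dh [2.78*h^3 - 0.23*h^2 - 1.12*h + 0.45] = 8.34*h^2 - 0.46*h - 1.12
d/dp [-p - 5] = -1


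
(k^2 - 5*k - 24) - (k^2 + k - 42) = 18 - 6*k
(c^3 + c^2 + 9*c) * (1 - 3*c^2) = -3*c^5 - 3*c^4 - 26*c^3 + c^2 + 9*c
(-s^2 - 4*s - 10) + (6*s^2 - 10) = 5*s^2 - 4*s - 20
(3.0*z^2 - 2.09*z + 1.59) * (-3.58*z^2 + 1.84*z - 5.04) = -10.74*z^4 + 13.0022*z^3 - 24.6578*z^2 + 13.4592*z - 8.0136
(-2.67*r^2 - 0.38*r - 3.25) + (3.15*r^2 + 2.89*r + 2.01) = 0.48*r^2 + 2.51*r - 1.24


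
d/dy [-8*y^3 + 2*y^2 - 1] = 4*y*(1 - 6*y)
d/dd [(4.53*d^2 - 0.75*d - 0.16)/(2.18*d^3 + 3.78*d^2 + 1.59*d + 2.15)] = (-9.8754*d^4 + 3.27*d^3 + 11.0841*d^2 + 20.6886*d - 1.3581)/(4.7524*d^6 + 16.4808*d^5 + 21.2208*d^4 + 21.3944*d^3 + 18.7821*d^2 + 6.837*d + 4.6225)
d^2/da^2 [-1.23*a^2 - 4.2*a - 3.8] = -2.46000000000000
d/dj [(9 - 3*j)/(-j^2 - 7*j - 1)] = 3*(-j^2 + 6*j + 22)/(j^4 + 14*j^3 + 51*j^2 + 14*j + 1)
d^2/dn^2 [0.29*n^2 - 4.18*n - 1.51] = 0.580000000000000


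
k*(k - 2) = k^2 - 2*k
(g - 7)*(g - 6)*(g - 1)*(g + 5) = g^4 - 9*g^3 - 15*g^2 + 233*g - 210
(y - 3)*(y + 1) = y^2 - 2*y - 3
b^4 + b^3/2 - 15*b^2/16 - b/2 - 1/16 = (b - 1)*(b + 1/4)^2*(b + 1)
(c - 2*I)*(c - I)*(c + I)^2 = c^4 - I*c^3 + 3*c^2 - I*c + 2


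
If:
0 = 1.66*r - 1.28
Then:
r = 0.77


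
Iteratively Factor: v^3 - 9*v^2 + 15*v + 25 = (v + 1)*(v^2 - 10*v + 25) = (v - 5)*(v + 1)*(v - 5)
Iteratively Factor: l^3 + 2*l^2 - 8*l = (l + 4)*(l^2 - 2*l) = l*(l + 4)*(l - 2)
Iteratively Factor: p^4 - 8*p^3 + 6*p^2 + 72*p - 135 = (p - 3)*(p^3 - 5*p^2 - 9*p + 45) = (p - 3)*(p + 3)*(p^2 - 8*p + 15) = (p - 3)^2*(p + 3)*(p - 5)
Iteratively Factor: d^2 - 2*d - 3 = (d + 1)*(d - 3)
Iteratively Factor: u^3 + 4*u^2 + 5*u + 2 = (u + 1)*(u^2 + 3*u + 2) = (u + 1)*(u + 2)*(u + 1)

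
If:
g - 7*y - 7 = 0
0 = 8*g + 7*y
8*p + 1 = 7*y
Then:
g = 7/9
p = -65/72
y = -8/9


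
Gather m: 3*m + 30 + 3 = 3*m + 33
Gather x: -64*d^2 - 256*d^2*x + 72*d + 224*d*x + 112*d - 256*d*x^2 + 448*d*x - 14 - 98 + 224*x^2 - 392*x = -64*d^2 + 184*d + x^2*(224 - 256*d) + x*(-256*d^2 + 672*d - 392) - 112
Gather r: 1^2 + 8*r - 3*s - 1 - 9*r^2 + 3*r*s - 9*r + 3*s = -9*r^2 + r*(3*s - 1)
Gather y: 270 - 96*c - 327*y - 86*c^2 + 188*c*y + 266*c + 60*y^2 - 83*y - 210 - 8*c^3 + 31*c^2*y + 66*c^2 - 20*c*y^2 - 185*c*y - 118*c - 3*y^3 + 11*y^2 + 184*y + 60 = -8*c^3 - 20*c^2 + 52*c - 3*y^3 + y^2*(71 - 20*c) + y*(31*c^2 + 3*c - 226) + 120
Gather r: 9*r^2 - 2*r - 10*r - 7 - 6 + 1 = 9*r^2 - 12*r - 12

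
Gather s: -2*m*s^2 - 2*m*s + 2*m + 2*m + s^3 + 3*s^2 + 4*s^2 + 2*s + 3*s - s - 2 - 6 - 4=4*m + s^3 + s^2*(7 - 2*m) + s*(4 - 2*m) - 12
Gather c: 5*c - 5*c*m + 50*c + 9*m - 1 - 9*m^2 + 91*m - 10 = c*(55 - 5*m) - 9*m^2 + 100*m - 11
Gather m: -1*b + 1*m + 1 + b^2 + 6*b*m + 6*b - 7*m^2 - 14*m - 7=b^2 + 5*b - 7*m^2 + m*(6*b - 13) - 6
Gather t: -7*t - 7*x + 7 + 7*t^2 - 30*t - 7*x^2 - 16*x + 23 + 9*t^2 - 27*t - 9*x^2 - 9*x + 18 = 16*t^2 - 64*t - 16*x^2 - 32*x + 48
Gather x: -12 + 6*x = 6*x - 12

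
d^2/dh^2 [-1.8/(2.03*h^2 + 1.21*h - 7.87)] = (14.83524*h^2 + 8.84268*h - 1.8*(4.06*h + 1.21)*(8.12*h + 2.42) - 57.51396)/(2.03*h^2 + 1.21*h - 7.87)^3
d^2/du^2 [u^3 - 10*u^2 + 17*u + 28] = 6*u - 20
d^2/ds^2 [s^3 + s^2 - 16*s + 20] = 6*s + 2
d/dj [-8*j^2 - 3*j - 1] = -16*j - 3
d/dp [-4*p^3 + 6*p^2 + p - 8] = -12*p^2 + 12*p + 1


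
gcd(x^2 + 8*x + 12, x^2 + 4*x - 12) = x + 6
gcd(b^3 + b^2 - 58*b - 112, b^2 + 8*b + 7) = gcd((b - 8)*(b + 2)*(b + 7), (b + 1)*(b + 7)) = b + 7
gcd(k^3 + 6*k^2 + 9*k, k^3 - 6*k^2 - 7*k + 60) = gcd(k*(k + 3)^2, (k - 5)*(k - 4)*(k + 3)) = k + 3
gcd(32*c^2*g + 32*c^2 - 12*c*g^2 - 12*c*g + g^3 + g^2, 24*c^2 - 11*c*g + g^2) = 8*c - g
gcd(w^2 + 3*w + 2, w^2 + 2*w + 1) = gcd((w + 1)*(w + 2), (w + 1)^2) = w + 1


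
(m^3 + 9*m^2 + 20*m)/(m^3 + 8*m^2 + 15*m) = (m + 4)/(m + 3)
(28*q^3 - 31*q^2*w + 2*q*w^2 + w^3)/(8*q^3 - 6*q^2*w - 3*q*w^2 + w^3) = (7*q + w)/(2*q + w)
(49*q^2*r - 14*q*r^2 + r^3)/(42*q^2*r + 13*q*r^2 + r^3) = (49*q^2 - 14*q*r + r^2)/(42*q^2 + 13*q*r + r^2)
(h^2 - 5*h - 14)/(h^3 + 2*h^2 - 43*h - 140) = (h + 2)/(h^2 + 9*h + 20)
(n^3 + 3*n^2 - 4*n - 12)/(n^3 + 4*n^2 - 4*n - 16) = (n + 3)/(n + 4)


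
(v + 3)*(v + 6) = v^2 + 9*v + 18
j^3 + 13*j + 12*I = (j - 4*I)*(j + I)*(j + 3*I)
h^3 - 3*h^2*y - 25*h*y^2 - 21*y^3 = (h - 7*y)*(h + y)*(h + 3*y)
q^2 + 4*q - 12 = (q - 2)*(q + 6)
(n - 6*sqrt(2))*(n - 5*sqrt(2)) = n^2 - 11*sqrt(2)*n + 60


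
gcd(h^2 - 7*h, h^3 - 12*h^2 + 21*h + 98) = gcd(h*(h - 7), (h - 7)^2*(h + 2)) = h - 7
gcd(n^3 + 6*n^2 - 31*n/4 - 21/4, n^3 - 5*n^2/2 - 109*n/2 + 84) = n^2 + 11*n/2 - 21/2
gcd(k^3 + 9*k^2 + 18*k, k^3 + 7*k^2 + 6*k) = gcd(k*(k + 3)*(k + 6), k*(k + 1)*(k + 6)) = k^2 + 6*k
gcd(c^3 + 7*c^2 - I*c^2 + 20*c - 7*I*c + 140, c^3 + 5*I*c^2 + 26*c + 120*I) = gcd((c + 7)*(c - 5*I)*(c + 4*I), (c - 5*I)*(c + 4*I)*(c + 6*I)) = c^2 - I*c + 20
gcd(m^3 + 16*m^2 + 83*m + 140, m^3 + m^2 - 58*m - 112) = m + 7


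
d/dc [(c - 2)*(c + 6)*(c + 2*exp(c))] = 2*c^2*exp(c) + 3*c^2 + 12*c*exp(c) + 8*c - 16*exp(c) - 12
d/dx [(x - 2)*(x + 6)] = 2*x + 4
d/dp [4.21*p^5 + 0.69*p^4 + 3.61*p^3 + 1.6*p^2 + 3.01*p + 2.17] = 21.05*p^4 + 2.76*p^3 + 10.83*p^2 + 3.2*p + 3.01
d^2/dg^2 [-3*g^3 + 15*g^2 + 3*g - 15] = 30 - 18*g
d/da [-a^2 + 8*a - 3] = 8 - 2*a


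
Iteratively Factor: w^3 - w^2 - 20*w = (w - 5)*(w^2 + 4*w) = (w - 5)*(w + 4)*(w)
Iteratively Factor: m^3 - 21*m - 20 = (m + 4)*(m^2 - 4*m - 5) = (m + 1)*(m + 4)*(m - 5)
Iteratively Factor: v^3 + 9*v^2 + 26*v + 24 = (v + 2)*(v^2 + 7*v + 12) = (v + 2)*(v + 3)*(v + 4)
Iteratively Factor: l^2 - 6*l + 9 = (l - 3)*(l - 3)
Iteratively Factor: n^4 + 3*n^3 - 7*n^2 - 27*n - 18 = (n + 2)*(n^3 + n^2 - 9*n - 9) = (n + 2)*(n + 3)*(n^2 - 2*n - 3) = (n + 1)*(n + 2)*(n + 3)*(n - 3)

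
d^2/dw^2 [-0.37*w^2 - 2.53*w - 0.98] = -0.740000000000000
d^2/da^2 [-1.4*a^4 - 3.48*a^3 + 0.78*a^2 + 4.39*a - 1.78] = -16.8*a^2 - 20.88*a + 1.56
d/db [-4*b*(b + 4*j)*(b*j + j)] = 4*j*(-3*b^2 - 8*b*j - 2*b - 4*j)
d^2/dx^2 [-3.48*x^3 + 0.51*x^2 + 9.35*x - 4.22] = 1.02 - 20.88*x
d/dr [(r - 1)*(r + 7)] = 2*r + 6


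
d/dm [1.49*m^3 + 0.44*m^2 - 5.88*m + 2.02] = 4.47*m^2 + 0.88*m - 5.88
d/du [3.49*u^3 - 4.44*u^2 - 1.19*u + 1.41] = 10.47*u^2 - 8.88*u - 1.19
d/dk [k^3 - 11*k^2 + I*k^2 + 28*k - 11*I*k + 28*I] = 3*k^2 + 2*k*(-11 + I) + 28 - 11*I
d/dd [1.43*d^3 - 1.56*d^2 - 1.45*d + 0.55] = 4.29*d^2 - 3.12*d - 1.45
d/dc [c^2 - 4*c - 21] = 2*c - 4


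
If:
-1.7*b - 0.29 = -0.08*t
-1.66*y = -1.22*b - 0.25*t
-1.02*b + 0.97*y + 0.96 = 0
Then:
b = -0.53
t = -7.69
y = -1.55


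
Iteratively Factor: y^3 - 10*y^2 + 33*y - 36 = (y - 4)*(y^2 - 6*y + 9) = (y - 4)*(y - 3)*(y - 3)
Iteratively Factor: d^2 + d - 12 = (d + 4)*(d - 3)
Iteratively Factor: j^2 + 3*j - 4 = (j - 1)*(j + 4)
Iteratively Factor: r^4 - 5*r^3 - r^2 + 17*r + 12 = (r + 1)*(r^3 - 6*r^2 + 5*r + 12) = (r + 1)^2*(r^2 - 7*r + 12) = (r - 3)*(r + 1)^2*(r - 4)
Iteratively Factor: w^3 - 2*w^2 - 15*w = (w)*(w^2 - 2*w - 15) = w*(w - 5)*(w + 3)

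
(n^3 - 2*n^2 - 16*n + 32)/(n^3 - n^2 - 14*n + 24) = (n - 4)/(n - 3)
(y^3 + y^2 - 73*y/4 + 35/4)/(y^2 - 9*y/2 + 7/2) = (2*y^2 + 9*y - 5)/(2*(y - 1))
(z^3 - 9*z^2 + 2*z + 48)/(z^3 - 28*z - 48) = (z^2 - 11*z + 24)/(z^2 - 2*z - 24)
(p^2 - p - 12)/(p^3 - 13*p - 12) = 1/(p + 1)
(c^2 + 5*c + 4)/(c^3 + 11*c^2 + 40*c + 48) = (c + 1)/(c^2 + 7*c + 12)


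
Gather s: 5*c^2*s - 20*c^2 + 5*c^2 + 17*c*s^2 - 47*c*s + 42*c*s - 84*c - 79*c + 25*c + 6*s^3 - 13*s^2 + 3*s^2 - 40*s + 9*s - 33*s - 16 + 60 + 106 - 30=-15*c^2 - 138*c + 6*s^3 + s^2*(17*c - 10) + s*(5*c^2 - 5*c - 64) + 120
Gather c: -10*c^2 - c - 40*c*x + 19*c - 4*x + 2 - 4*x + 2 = -10*c^2 + c*(18 - 40*x) - 8*x + 4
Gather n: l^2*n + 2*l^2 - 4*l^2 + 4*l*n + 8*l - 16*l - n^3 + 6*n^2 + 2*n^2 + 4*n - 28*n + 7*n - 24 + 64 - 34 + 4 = -2*l^2 - 8*l - n^3 + 8*n^2 + n*(l^2 + 4*l - 17) + 10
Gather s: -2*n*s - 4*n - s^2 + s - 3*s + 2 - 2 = -4*n - s^2 + s*(-2*n - 2)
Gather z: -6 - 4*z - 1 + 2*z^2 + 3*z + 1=2*z^2 - z - 6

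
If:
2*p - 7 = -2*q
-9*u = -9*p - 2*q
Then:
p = 9*u/7 - 1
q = 9/2 - 9*u/7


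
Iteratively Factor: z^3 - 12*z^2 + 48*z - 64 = (z - 4)*(z^2 - 8*z + 16) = (z - 4)^2*(z - 4)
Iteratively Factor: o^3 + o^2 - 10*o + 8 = (o - 1)*(o^2 + 2*o - 8) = (o - 2)*(o - 1)*(o + 4)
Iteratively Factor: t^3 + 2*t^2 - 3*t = (t + 3)*(t^2 - t) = (t - 1)*(t + 3)*(t)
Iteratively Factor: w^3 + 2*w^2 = (w)*(w^2 + 2*w) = w^2*(w + 2)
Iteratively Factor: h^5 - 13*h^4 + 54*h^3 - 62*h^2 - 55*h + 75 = (h - 5)*(h^4 - 8*h^3 + 14*h^2 + 8*h - 15) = (h - 5)*(h + 1)*(h^3 - 9*h^2 + 23*h - 15) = (h - 5)^2*(h + 1)*(h^2 - 4*h + 3) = (h - 5)^2*(h - 3)*(h + 1)*(h - 1)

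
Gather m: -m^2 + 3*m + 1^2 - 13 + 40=-m^2 + 3*m + 28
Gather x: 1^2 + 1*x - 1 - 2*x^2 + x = -2*x^2 + 2*x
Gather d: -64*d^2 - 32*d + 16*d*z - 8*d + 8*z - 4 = -64*d^2 + d*(16*z - 40) + 8*z - 4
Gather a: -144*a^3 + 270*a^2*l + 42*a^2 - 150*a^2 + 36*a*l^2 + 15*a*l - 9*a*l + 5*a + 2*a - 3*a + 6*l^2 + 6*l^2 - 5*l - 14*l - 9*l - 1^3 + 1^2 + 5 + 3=-144*a^3 + a^2*(270*l - 108) + a*(36*l^2 + 6*l + 4) + 12*l^2 - 28*l + 8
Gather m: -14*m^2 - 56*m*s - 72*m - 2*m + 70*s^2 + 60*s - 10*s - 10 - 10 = -14*m^2 + m*(-56*s - 74) + 70*s^2 + 50*s - 20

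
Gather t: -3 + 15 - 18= -6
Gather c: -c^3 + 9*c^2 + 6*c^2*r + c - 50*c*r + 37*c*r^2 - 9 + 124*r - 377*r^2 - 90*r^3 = -c^3 + c^2*(6*r + 9) + c*(37*r^2 - 50*r + 1) - 90*r^3 - 377*r^2 + 124*r - 9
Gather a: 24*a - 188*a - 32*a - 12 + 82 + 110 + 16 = 196 - 196*a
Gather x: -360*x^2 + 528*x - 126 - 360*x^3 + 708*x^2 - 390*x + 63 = -360*x^3 + 348*x^2 + 138*x - 63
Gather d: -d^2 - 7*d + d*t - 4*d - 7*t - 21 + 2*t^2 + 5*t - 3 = -d^2 + d*(t - 11) + 2*t^2 - 2*t - 24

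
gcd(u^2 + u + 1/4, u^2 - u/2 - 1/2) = u + 1/2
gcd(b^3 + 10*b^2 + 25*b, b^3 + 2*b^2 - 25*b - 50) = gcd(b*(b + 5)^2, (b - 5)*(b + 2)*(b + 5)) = b + 5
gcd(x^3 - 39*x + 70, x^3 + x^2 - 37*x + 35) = x^2 + 2*x - 35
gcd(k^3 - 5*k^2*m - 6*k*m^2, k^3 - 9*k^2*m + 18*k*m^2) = k^2 - 6*k*m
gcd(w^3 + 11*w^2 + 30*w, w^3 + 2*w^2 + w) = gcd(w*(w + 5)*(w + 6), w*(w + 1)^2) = w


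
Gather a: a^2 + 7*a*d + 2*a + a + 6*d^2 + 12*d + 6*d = a^2 + a*(7*d + 3) + 6*d^2 + 18*d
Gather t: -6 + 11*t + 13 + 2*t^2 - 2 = 2*t^2 + 11*t + 5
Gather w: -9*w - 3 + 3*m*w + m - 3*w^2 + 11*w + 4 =m - 3*w^2 + w*(3*m + 2) + 1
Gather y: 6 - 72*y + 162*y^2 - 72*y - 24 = 162*y^2 - 144*y - 18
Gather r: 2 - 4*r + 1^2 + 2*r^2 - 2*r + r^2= 3*r^2 - 6*r + 3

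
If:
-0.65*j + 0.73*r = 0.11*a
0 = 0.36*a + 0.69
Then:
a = -1.92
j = 1.12307692307692*r + 0.324358974358974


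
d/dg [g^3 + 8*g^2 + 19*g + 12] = 3*g^2 + 16*g + 19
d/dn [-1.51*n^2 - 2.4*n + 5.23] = -3.02*n - 2.4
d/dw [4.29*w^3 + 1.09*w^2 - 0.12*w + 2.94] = 12.87*w^2 + 2.18*w - 0.12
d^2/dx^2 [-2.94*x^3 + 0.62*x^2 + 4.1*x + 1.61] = 1.24 - 17.64*x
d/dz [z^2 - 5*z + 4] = 2*z - 5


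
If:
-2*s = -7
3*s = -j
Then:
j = -21/2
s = 7/2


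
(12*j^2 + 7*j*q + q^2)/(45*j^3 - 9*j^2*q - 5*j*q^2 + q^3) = (4*j + q)/(15*j^2 - 8*j*q + q^2)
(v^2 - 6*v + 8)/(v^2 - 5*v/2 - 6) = 2*(v - 2)/(2*v + 3)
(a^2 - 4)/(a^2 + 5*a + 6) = (a - 2)/(a + 3)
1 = 1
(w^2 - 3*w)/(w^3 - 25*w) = (w - 3)/(w^2 - 25)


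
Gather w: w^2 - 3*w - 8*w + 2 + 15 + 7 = w^2 - 11*w + 24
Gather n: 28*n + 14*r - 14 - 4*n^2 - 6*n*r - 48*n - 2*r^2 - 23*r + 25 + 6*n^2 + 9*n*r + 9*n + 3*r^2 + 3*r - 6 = 2*n^2 + n*(3*r - 11) + r^2 - 6*r + 5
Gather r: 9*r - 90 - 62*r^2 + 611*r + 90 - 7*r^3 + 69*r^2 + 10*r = -7*r^3 + 7*r^2 + 630*r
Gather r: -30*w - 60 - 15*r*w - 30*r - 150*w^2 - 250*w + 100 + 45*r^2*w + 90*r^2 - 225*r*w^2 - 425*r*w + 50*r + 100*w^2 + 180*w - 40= r^2*(45*w + 90) + r*(-225*w^2 - 440*w + 20) - 50*w^2 - 100*w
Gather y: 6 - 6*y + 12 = 18 - 6*y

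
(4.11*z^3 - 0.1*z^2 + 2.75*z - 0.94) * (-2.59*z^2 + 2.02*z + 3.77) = -10.6449*z^5 + 8.5612*z^4 + 8.1702*z^3 + 7.6126*z^2 + 8.4687*z - 3.5438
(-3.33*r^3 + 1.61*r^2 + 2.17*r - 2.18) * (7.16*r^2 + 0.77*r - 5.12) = -23.8428*r^5 + 8.9635*r^4 + 33.8265*r^3 - 22.1811*r^2 - 12.789*r + 11.1616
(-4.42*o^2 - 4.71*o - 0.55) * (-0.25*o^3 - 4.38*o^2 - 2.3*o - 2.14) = 1.105*o^5 + 20.5371*o^4 + 30.9333*o^3 + 22.7008*o^2 + 11.3444*o + 1.177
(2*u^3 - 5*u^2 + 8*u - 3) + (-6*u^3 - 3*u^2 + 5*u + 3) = -4*u^3 - 8*u^2 + 13*u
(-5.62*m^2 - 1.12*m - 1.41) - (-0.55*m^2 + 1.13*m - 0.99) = -5.07*m^2 - 2.25*m - 0.42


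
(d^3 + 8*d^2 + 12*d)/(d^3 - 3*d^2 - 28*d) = (d^2 + 8*d + 12)/(d^2 - 3*d - 28)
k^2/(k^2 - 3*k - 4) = k^2/(k^2 - 3*k - 4)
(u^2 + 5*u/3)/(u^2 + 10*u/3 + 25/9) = 3*u/(3*u + 5)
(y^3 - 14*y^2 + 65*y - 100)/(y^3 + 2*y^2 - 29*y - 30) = (y^2 - 9*y + 20)/(y^2 + 7*y + 6)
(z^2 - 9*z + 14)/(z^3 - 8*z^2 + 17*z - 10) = (z - 7)/(z^2 - 6*z + 5)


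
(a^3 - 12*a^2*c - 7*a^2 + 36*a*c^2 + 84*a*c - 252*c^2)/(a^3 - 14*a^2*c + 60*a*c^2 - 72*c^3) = (a - 7)/(a - 2*c)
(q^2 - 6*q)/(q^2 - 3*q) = (q - 6)/(q - 3)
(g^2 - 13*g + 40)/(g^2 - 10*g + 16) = (g - 5)/(g - 2)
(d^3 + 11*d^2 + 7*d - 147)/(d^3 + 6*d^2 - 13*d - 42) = (d + 7)/(d + 2)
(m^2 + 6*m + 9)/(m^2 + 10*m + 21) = (m + 3)/(m + 7)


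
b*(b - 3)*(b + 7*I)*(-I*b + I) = -I*b^4 + 7*b^3 + 4*I*b^3 - 28*b^2 - 3*I*b^2 + 21*b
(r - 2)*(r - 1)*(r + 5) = r^3 + 2*r^2 - 13*r + 10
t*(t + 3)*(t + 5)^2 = t^4 + 13*t^3 + 55*t^2 + 75*t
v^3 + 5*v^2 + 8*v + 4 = (v + 1)*(v + 2)^2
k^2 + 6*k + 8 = (k + 2)*(k + 4)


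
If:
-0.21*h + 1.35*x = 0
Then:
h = 6.42857142857143*x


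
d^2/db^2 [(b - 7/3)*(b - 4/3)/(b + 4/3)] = 528/(27*b^3 + 108*b^2 + 144*b + 64)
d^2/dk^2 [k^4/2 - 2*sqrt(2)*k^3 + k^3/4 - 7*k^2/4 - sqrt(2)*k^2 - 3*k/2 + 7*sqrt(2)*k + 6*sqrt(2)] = 6*k^2 - 12*sqrt(2)*k + 3*k/2 - 7/2 - 2*sqrt(2)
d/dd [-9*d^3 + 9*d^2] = 9*d*(2 - 3*d)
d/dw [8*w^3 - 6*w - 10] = 24*w^2 - 6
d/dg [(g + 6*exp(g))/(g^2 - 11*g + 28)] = (-(g + 6*exp(g))*(2*g - 11) + (6*exp(g) + 1)*(g^2 - 11*g + 28))/(g^2 - 11*g + 28)^2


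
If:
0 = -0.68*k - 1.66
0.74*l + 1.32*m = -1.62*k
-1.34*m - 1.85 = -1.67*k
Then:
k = -2.44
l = 13.23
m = -4.42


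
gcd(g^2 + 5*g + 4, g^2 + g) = g + 1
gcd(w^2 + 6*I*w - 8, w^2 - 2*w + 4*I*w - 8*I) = w + 4*I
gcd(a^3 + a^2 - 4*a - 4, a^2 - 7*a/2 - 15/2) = 1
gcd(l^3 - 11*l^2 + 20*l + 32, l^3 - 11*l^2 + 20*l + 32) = l^3 - 11*l^2 + 20*l + 32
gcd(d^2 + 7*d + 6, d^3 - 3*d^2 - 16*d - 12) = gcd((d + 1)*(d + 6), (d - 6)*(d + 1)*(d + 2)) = d + 1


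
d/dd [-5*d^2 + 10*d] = 10 - 10*d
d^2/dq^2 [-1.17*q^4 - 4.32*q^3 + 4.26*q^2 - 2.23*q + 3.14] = -14.04*q^2 - 25.92*q + 8.52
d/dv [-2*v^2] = -4*v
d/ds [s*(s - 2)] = 2*s - 2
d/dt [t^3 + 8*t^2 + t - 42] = 3*t^2 + 16*t + 1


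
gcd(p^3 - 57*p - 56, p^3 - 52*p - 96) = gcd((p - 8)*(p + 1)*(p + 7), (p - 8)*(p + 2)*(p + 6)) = p - 8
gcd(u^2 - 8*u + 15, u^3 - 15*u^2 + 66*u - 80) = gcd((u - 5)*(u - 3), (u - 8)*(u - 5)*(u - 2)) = u - 5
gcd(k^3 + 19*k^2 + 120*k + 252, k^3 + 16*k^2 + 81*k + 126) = k^2 + 13*k + 42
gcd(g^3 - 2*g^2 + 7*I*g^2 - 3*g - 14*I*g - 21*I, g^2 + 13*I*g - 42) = g + 7*I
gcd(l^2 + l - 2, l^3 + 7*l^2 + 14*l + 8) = l + 2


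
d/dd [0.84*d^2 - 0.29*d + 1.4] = 1.68*d - 0.29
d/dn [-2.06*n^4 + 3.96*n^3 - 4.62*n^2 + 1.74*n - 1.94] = -8.24*n^3 + 11.88*n^2 - 9.24*n + 1.74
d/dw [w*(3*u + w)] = 3*u + 2*w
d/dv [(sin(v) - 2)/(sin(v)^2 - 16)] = (4*sin(v) + cos(v)^2 - 17)*cos(v)/(sin(v)^2 - 16)^2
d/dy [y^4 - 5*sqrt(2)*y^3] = y^2*(4*y - 15*sqrt(2))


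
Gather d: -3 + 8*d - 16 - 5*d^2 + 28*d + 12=-5*d^2 + 36*d - 7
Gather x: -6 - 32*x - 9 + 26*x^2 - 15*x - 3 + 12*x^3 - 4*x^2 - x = 12*x^3 + 22*x^2 - 48*x - 18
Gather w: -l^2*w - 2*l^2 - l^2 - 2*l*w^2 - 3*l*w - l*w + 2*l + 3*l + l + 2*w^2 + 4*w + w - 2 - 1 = -3*l^2 + 6*l + w^2*(2 - 2*l) + w*(-l^2 - 4*l + 5) - 3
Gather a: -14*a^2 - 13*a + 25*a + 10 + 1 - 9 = -14*a^2 + 12*a + 2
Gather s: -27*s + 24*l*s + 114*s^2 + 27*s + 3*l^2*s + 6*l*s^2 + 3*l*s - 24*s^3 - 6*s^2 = -24*s^3 + s^2*(6*l + 108) + s*(3*l^2 + 27*l)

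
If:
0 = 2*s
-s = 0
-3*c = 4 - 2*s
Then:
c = -4/3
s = 0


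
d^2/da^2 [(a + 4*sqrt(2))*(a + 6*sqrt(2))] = 2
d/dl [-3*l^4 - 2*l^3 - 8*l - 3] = -12*l^3 - 6*l^2 - 8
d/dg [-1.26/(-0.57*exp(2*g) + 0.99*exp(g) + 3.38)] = (1.2474 - 1.4364*exp(g))*exp(g)/(-0.57*exp(2*g) + 0.99*exp(g) + 3.38)^2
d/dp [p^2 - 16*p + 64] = 2*p - 16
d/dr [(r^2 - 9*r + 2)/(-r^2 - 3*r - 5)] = 3*(-4*r^2 - 2*r + 17)/(r^4 + 6*r^3 + 19*r^2 + 30*r + 25)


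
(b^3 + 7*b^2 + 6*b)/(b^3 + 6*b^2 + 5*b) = (b + 6)/(b + 5)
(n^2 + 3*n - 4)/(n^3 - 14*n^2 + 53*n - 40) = (n + 4)/(n^2 - 13*n + 40)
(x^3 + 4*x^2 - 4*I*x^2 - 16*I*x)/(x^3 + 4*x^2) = (x - 4*I)/x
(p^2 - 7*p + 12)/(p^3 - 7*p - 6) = (p - 4)/(p^2 + 3*p + 2)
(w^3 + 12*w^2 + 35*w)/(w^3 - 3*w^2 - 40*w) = (w + 7)/(w - 8)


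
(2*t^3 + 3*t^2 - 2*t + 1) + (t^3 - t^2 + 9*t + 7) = 3*t^3 + 2*t^2 + 7*t + 8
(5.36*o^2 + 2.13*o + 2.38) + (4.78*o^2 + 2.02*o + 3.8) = 10.14*o^2 + 4.15*o + 6.18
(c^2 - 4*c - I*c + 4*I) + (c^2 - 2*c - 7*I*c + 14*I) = 2*c^2 - 6*c - 8*I*c + 18*I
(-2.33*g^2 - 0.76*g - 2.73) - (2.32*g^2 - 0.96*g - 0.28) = -4.65*g^2 + 0.2*g - 2.45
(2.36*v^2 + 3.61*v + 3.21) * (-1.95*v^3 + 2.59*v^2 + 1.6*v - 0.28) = -4.602*v^5 - 0.9271*v^4 + 6.8664*v^3 + 13.4291*v^2 + 4.1252*v - 0.8988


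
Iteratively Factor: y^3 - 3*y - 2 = (y + 1)*(y^2 - y - 2) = (y - 2)*(y + 1)*(y + 1)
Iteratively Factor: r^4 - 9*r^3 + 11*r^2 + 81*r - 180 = (r - 5)*(r^3 - 4*r^2 - 9*r + 36) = (r - 5)*(r + 3)*(r^2 - 7*r + 12) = (r - 5)*(r - 4)*(r + 3)*(r - 3)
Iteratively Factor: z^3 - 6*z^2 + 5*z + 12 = (z + 1)*(z^2 - 7*z + 12) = (z - 3)*(z + 1)*(z - 4)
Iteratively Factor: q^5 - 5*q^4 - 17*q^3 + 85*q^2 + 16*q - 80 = (q - 5)*(q^4 - 17*q^2 + 16) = (q - 5)*(q + 1)*(q^3 - q^2 - 16*q + 16) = (q - 5)*(q + 1)*(q + 4)*(q^2 - 5*q + 4) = (q - 5)*(q - 4)*(q + 1)*(q + 4)*(q - 1)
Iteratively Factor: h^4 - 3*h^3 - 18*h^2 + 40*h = (h - 5)*(h^3 + 2*h^2 - 8*h) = (h - 5)*(h - 2)*(h^2 + 4*h) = (h - 5)*(h - 2)*(h + 4)*(h)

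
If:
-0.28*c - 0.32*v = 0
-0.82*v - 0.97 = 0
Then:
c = 1.35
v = -1.18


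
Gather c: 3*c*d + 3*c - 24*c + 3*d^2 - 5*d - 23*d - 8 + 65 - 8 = c*(3*d - 21) + 3*d^2 - 28*d + 49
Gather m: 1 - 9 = -8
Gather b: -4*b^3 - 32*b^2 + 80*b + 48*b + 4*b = -4*b^3 - 32*b^2 + 132*b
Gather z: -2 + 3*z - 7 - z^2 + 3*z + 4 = -z^2 + 6*z - 5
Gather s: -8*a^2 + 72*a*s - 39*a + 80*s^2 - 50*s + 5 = -8*a^2 - 39*a + 80*s^2 + s*(72*a - 50) + 5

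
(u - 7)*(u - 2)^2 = u^3 - 11*u^2 + 32*u - 28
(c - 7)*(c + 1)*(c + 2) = c^3 - 4*c^2 - 19*c - 14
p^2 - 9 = (p - 3)*(p + 3)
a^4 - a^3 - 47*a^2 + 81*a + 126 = (a - 6)*(a - 3)*(a + 1)*(a + 7)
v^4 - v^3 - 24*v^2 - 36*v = v*(v - 6)*(v + 2)*(v + 3)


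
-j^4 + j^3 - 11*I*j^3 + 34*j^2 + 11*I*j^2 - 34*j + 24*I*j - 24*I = (j + 4*I)*(j + 6*I)*(-I*j + 1)*(-I*j + I)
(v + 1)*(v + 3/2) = v^2 + 5*v/2 + 3/2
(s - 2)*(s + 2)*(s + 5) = s^3 + 5*s^2 - 4*s - 20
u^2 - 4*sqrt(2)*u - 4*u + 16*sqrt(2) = (u - 4)*(u - 4*sqrt(2))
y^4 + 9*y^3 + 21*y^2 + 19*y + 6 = (y + 1)^3*(y + 6)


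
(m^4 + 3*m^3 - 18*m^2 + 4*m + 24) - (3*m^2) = m^4 + 3*m^3 - 21*m^2 + 4*m + 24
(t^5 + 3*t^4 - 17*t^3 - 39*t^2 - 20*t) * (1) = t^5 + 3*t^4 - 17*t^3 - 39*t^2 - 20*t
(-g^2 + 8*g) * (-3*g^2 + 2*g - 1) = 3*g^4 - 26*g^3 + 17*g^2 - 8*g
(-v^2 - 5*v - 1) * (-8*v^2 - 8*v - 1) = 8*v^4 + 48*v^3 + 49*v^2 + 13*v + 1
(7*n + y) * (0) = 0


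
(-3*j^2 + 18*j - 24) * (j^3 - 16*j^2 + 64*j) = -3*j^5 + 66*j^4 - 504*j^3 + 1536*j^2 - 1536*j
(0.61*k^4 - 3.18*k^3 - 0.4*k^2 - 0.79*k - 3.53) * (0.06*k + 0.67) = 0.0366*k^5 + 0.2179*k^4 - 2.1546*k^3 - 0.3154*k^2 - 0.7411*k - 2.3651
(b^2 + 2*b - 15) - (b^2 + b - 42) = b + 27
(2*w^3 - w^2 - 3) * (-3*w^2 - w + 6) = -6*w^5 + w^4 + 13*w^3 + 3*w^2 + 3*w - 18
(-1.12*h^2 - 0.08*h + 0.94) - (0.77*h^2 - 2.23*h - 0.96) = -1.89*h^2 + 2.15*h + 1.9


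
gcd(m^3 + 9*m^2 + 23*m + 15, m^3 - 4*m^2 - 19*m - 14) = m + 1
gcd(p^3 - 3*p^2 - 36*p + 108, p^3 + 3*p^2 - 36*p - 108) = p^2 - 36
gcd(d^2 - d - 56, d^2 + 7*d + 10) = 1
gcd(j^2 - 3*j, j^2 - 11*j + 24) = j - 3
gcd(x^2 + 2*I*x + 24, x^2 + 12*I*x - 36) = x + 6*I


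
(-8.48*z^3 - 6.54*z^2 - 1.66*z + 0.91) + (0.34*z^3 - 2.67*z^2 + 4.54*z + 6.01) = -8.14*z^3 - 9.21*z^2 + 2.88*z + 6.92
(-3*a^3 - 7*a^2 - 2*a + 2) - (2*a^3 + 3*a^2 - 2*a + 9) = -5*a^3 - 10*a^2 - 7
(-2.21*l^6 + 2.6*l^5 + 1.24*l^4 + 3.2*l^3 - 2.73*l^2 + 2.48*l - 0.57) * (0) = 0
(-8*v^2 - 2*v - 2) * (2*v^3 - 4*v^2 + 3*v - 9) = -16*v^5 + 28*v^4 - 20*v^3 + 74*v^2 + 12*v + 18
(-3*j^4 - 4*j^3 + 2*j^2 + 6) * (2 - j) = 3*j^5 - 2*j^4 - 10*j^3 + 4*j^2 - 6*j + 12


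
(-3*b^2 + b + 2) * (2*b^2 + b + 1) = -6*b^4 - b^3 + 2*b^2 + 3*b + 2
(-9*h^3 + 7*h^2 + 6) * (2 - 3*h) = 27*h^4 - 39*h^3 + 14*h^2 - 18*h + 12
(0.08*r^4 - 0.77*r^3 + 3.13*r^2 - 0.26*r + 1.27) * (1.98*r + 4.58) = 0.1584*r^5 - 1.1582*r^4 + 2.6708*r^3 + 13.8206*r^2 + 1.3238*r + 5.8166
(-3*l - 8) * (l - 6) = -3*l^2 + 10*l + 48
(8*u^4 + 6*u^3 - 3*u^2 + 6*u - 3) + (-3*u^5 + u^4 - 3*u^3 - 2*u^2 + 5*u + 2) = -3*u^5 + 9*u^4 + 3*u^3 - 5*u^2 + 11*u - 1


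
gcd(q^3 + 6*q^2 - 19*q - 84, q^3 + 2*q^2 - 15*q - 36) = q^2 - q - 12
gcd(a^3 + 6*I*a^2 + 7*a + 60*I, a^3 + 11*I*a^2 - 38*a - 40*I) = a^2 + 9*I*a - 20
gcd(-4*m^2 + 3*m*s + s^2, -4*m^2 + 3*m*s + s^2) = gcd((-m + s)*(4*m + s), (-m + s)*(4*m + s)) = -4*m^2 + 3*m*s + s^2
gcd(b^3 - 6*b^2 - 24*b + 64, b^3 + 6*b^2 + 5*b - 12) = b + 4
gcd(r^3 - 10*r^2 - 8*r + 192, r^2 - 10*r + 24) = r - 6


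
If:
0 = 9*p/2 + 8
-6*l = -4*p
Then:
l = -32/27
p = -16/9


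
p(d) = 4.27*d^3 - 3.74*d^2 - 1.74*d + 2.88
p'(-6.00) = 504.30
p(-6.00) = -1043.64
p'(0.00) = -1.74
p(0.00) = 2.88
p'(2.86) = 81.65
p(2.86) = 67.20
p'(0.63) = -1.37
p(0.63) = 1.37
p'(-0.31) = 1.81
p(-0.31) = 2.93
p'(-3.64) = 195.21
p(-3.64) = -246.28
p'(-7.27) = 729.69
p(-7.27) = -1822.85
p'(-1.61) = 43.51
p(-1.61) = -21.83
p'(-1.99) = 63.87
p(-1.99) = -42.12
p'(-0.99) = 18.22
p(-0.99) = -3.21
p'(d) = 12.81*d^2 - 7.48*d - 1.74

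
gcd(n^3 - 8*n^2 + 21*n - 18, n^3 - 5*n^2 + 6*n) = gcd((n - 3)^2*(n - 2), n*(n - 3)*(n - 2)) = n^2 - 5*n + 6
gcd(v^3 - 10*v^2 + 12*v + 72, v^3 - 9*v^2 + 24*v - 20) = 1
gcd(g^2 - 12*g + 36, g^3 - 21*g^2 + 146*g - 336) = g - 6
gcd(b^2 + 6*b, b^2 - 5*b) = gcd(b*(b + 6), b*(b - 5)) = b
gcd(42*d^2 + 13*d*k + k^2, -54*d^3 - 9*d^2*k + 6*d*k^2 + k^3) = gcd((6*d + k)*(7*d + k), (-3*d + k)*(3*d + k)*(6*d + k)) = 6*d + k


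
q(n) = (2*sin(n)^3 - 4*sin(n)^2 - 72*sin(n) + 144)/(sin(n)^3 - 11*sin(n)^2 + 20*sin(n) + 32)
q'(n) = (-3*sin(n)^2*cos(n) + 22*sin(n)*cos(n) - 20*cos(n))*(2*sin(n)^3 - 4*sin(n)^2 - 72*sin(n) + 144)/(sin(n)^3 - 11*sin(n)^2 + 20*sin(n) + 32)^2 + (6*sin(n)^2*cos(n) - 8*sin(n)*cos(n) - 72*cos(n))/(sin(n)^3 - 11*sin(n)^2 + 20*sin(n) + 32)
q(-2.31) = 17.97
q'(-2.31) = 46.36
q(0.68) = 2.41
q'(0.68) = -1.78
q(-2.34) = 16.66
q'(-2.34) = 41.16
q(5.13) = 54.44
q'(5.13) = -256.38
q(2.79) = 3.16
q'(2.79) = 2.85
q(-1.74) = 326.94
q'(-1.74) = 3853.37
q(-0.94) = 24.36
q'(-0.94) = -74.49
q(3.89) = 14.68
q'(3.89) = 33.72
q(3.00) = 3.87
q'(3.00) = 3.96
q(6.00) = 6.41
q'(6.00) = -8.97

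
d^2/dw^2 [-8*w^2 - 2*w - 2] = -16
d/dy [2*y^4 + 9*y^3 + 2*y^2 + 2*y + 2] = 8*y^3 + 27*y^2 + 4*y + 2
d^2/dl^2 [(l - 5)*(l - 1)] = 2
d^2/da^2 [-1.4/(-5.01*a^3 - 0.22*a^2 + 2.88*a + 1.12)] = (-(42.084*a + 0.616)*(5.01*a^3 + 0.22*a^2 - 2.88*a - 1.12) + 1.4*(15.03*a^2 + 0.44*a - 2.88)*(30.06*a^2 + 0.88*a - 5.76))/(5.01*a^3 + 0.22*a^2 - 2.88*a - 1.12)^3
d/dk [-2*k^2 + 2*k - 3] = 2 - 4*k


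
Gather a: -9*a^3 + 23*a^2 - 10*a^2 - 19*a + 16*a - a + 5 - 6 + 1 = -9*a^3 + 13*a^2 - 4*a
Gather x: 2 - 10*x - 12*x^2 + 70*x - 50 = -12*x^2 + 60*x - 48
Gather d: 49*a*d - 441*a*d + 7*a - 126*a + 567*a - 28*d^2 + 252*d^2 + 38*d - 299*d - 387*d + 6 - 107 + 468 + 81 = 448*a + 224*d^2 + d*(-392*a - 648) + 448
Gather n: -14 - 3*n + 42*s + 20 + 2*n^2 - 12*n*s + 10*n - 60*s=2*n^2 + n*(7 - 12*s) - 18*s + 6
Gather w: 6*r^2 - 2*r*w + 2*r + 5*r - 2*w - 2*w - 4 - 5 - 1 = 6*r^2 + 7*r + w*(-2*r - 4) - 10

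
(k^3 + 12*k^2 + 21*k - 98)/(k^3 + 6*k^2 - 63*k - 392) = (k - 2)/(k - 8)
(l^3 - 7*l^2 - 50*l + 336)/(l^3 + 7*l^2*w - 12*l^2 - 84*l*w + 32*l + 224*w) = (l^2 + l - 42)/(l^2 + 7*l*w - 4*l - 28*w)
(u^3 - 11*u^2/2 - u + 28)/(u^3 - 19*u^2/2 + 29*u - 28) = (u + 2)/(u - 2)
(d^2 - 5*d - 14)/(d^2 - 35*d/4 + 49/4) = 4*(d + 2)/(4*d - 7)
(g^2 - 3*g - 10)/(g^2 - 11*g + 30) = (g + 2)/(g - 6)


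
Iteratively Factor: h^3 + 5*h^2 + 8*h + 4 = (h + 1)*(h^2 + 4*h + 4) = (h + 1)*(h + 2)*(h + 2)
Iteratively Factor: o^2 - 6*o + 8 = (o - 2)*(o - 4)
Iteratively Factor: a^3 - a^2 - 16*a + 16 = (a + 4)*(a^2 - 5*a + 4) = (a - 1)*(a + 4)*(a - 4)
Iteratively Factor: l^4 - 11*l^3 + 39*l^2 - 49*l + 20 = (l - 5)*(l^3 - 6*l^2 + 9*l - 4) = (l - 5)*(l - 1)*(l^2 - 5*l + 4) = (l - 5)*(l - 1)^2*(l - 4)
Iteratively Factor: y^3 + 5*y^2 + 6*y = (y + 3)*(y^2 + 2*y) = y*(y + 3)*(y + 2)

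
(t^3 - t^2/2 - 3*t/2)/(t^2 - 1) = t*(2*t - 3)/(2*(t - 1))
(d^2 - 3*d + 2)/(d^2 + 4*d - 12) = (d - 1)/(d + 6)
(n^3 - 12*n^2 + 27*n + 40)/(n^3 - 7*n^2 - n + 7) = (n^2 - 13*n + 40)/(n^2 - 8*n + 7)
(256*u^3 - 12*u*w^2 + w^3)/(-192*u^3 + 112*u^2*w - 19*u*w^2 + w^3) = (-4*u - w)/(3*u - w)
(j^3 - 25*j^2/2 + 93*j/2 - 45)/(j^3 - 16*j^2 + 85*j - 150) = (j - 3/2)/(j - 5)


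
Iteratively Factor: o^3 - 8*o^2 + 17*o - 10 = (o - 2)*(o^2 - 6*o + 5) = (o - 2)*(o - 1)*(o - 5)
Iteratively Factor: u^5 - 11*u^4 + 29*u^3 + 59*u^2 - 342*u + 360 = (u - 2)*(u^4 - 9*u^3 + 11*u^2 + 81*u - 180) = (u - 2)*(u + 3)*(u^3 - 12*u^2 + 47*u - 60) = (u - 3)*(u - 2)*(u + 3)*(u^2 - 9*u + 20) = (u - 4)*(u - 3)*(u - 2)*(u + 3)*(u - 5)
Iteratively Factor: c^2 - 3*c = (c - 3)*(c)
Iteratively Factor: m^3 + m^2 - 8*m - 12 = (m + 2)*(m^2 - m - 6) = (m + 2)^2*(m - 3)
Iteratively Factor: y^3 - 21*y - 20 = (y + 1)*(y^2 - y - 20) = (y - 5)*(y + 1)*(y + 4)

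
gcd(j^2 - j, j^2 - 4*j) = j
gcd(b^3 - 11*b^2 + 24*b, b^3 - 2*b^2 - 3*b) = b^2 - 3*b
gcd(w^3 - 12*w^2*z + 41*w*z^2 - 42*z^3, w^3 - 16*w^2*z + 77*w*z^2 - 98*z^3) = w^2 - 9*w*z + 14*z^2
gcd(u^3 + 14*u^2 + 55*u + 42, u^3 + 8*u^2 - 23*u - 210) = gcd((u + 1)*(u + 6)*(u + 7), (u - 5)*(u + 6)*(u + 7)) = u^2 + 13*u + 42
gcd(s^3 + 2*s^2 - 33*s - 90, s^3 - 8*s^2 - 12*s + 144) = s - 6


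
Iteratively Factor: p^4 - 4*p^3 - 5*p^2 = (p - 5)*(p^3 + p^2) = p*(p - 5)*(p^2 + p) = p^2*(p - 5)*(p + 1)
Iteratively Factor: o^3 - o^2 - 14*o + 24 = (o + 4)*(o^2 - 5*o + 6) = (o - 2)*(o + 4)*(o - 3)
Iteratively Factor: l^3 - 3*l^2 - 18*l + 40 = (l - 2)*(l^2 - l - 20) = (l - 5)*(l - 2)*(l + 4)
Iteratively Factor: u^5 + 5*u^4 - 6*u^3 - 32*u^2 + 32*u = (u + 4)*(u^4 + u^3 - 10*u^2 + 8*u) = (u - 2)*(u + 4)*(u^3 + 3*u^2 - 4*u) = u*(u - 2)*(u + 4)*(u^2 + 3*u - 4) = u*(u - 2)*(u + 4)^2*(u - 1)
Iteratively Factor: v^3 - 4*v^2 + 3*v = (v - 1)*(v^2 - 3*v) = v*(v - 1)*(v - 3)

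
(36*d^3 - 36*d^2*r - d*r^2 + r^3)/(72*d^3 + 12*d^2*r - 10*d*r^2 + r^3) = (-6*d^2 + 5*d*r + r^2)/(-12*d^2 - 4*d*r + r^2)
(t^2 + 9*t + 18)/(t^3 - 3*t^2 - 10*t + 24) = (t + 6)/(t^2 - 6*t + 8)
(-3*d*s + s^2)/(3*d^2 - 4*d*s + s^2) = s/(-d + s)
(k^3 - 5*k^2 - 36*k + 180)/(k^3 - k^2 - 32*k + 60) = (k - 6)/(k - 2)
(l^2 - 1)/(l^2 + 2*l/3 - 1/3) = 3*(l - 1)/(3*l - 1)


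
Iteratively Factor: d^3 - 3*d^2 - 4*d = (d - 4)*(d^2 + d) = (d - 4)*(d + 1)*(d)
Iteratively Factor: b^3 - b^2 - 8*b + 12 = (b - 2)*(b^2 + b - 6) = (b - 2)*(b + 3)*(b - 2)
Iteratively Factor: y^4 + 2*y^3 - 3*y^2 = (y - 1)*(y^3 + 3*y^2) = y*(y - 1)*(y^2 + 3*y) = y^2*(y - 1)*(y + 3)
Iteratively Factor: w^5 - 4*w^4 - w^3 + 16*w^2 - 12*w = (w)*(w^4 - 4*w^3 - w^2 + 16*w - 12) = w*(w - 1)*(w^3 - 3*w^2 - 4*w + 12) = w*(w - 3)*(w - 1)*(w^2 - 4) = w*(w - 3)*(w - 2)*(w - 1)*(w + 2)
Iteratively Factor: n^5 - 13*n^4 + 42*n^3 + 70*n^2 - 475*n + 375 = (n - 5)*(n^4 - 8*n^3 + 2*n^2 + 80*n - 75) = (n - 5)*(n + 3)*(n^3 - 11*n^2 + 35*n - 25) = (n - 5)^2*(n + 3)*(n^2 - 6*n + 5) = (n - 5)^3*(n + 3)*(n - 1)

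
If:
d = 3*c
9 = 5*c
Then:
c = 9/5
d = 27/5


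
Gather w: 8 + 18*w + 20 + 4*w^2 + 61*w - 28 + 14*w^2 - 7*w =18*w^2 + 72*w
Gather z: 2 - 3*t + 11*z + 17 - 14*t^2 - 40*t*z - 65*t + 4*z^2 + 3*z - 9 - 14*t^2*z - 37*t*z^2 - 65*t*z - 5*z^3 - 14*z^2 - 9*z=-14*t^2 - 68*t - 5*z^3 + z^2*(-37*t - 10) + z*(-14*t^2 - 105*t + 5) + 10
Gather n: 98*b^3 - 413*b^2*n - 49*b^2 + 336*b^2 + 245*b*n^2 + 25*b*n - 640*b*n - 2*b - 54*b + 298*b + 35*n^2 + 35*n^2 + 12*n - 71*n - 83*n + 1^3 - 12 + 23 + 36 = 98*b^3 + 287*b^2 + 242*b + n^2*(245*b + 70) + n*(-413*b^2 - 615*b - 142) + 48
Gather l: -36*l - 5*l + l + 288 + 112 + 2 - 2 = 400 - 40*l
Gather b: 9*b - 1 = 9*b - 1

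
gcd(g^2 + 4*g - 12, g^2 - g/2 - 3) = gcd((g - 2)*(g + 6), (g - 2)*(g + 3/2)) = g - 2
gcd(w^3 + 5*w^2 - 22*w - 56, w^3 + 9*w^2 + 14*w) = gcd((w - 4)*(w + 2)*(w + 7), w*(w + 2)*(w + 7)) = w^2 + 9*w + 14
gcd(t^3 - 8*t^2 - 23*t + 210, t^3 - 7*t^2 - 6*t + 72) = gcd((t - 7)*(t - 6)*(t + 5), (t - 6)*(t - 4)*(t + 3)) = t - 6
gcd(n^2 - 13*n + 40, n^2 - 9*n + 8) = n - 8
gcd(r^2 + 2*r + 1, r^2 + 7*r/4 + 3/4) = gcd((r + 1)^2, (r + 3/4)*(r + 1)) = r + 1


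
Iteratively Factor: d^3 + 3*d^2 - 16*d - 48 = (d + 4)*(d^2 - d - 12) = (d + 3)*(d + 4)*(d - 4)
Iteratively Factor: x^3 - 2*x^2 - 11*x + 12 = (x - 4)*(x^2 + 2*x - 3) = (x - 4)*(x + 3)*(x - 1)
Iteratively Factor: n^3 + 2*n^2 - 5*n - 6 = (n + 3)*(n^2 - n - 2) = (n + 1)*(n + 3)*(n - 2)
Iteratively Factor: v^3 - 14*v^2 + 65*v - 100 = (v - 5)*(v^2 - 9*v + 20) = (v - 5)^2*(v - 4)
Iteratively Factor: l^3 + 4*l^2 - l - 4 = (l + 4)*(l^2 - 1) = (l + 1)*(l + 4)*(l - 1)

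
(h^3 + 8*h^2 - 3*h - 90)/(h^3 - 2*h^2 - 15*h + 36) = (h^2 + 11*h + 30)/(h^2 + h - 12)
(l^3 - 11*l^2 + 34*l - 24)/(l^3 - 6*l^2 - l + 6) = (l - 4)/(l + 1)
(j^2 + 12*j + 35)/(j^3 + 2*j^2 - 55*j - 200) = (j + 7)/(j^2 - 3*j - 40)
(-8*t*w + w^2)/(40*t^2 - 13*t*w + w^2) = -w/(5*t - w)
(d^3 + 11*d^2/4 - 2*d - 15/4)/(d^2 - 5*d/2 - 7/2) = (4*d^2 + 7*d - 15)/(2*(2*d - 7))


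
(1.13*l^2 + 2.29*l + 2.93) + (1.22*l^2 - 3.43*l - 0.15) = 2.35*l^2 - 1.14*l + 2.78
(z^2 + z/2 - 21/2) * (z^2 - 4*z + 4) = z^4 - 7*z^3/2 - 17*z^2/2 + 44*z - 42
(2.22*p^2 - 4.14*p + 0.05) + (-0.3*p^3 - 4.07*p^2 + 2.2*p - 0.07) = -0.3*p^3 - 1.85*p^2 - 1.94*p - 0.02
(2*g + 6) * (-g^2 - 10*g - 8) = -2*g^3 - 26*g^2 - 76*g - 48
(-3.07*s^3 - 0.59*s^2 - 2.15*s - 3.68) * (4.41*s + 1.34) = -13.5387*s^4 - 6.7157*s^3 - 10.2721*s^2 - 19.1098*s - 4.9312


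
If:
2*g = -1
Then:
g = -1/2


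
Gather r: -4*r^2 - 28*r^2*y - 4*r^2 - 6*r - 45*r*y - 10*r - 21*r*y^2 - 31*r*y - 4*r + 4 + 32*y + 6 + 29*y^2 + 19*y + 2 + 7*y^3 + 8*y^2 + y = r^2*(-28*y - 8) + r*(-21*y^2 - 76*y - 20) + 7*y^3 + 37*y^2 + 52*y + 12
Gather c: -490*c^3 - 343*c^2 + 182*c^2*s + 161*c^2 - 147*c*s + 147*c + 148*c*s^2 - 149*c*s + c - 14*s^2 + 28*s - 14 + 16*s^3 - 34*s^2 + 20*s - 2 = -490*c^3 + c^2*(182*s - 182) + c*(148*s^2 - 296*s + 148) + 16*s^3 - 48*s^2 + 48*s - 16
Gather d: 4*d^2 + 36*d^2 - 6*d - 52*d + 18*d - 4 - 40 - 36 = 40*d^2 - 40*d - 80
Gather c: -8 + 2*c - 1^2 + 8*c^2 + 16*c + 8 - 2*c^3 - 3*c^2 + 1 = -2*c^3 + 5*c^2 + 18*c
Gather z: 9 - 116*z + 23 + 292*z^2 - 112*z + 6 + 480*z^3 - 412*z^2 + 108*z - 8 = 480*z^3 - 120*z^2 - 120*z + 30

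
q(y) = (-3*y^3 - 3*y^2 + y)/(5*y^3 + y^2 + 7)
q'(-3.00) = 0.06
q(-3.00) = -0.43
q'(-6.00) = 0.01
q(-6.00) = -0.51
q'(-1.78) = 0.17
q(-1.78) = -0.31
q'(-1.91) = 0.14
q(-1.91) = -0.33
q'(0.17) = -0.04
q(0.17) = 0.01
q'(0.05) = 0.10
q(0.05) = 0.01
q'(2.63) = -0.01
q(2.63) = -0.69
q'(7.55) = 0.01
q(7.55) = -0.66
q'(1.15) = -0.47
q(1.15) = -0.46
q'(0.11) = 0.03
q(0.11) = 0.01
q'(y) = (-15*y^2 - 2*y)*(-3*y^3 - 3*y^2 + y)/(5*y^3 + y^2 + 7)^2 + (-9*y^2 - 6*y + 1)/(5*y^3 + y^2 + 7) = (12*y^4 - 10*y^3 - 64*y^2 - 42*y + 7)/(25*y^6 + 10*y^5 + y^4 + 70*y^3 + 14*y^2 + 49)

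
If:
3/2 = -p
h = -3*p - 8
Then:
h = -7/2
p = -3/2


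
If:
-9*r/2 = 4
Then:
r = -8/9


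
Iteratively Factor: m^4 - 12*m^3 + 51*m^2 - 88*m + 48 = (m - 4)*(m^3 - 8*m^2 + 19*m - 12) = (m - 4)*(m - 3)*(m^2 - 5*m + 4) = (m - 4)^2*(m - 3)*(m - 1)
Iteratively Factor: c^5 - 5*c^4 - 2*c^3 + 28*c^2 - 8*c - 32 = (c - 2)*(c^4 - 3*c^3 - 8*c^2 + 12*c + 16) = (c - 2)^2*(c^3 - c^2 - 10*c - 8) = (c - 4)*(c - 2)^2*(c^2 + 3*c + 2) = (c - 4)*(c - 2)^2*(c + 2)*(c + 1)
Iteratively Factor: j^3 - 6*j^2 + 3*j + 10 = (j - 2)*(j^2 - 4*j - 5) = (j - 5)*(j - 2)*(j + 1)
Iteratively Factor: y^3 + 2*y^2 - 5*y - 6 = (y + 1)*(y^2 + y - 6) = (y + 1)*(y + 3)*(y - 2)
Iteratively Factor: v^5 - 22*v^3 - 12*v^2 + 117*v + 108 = (v + 1)*(v^4 - v^3 - 21*v^2 + 9*v + 108) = (v + 1)*(v + 3)*(v^3 - 4*v^2 - 9*v + 36) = (v - 4)*(v + 1)*(v + 3)*(v^2 - 9) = (v - 4)*(v - 3)*(v + 1)*(v + 3)*(v + 3)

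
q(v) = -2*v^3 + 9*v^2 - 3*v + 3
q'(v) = -6*v^2 + 18*v - 3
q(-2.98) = 144.79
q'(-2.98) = -109.92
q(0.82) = 5.49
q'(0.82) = 7.73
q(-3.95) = 278.53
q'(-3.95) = -167.72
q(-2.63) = 109.52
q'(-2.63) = -91.84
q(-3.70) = 238.62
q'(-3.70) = -151.74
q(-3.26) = 177.72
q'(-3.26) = -125.45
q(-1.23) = 24.03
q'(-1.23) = -34.22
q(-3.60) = 223.75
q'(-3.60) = -145.56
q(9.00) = -753.00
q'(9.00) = -327.00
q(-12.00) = 4791.00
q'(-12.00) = -1083.00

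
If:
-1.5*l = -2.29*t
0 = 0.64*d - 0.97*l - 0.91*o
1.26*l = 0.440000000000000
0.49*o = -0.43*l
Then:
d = 0.09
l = 0.35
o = -0.31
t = 0.23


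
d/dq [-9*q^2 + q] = 1 - 18*q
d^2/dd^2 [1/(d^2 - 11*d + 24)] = 2*(-d^2 + 11*d + (2*d - 11)^2 - 24)/(d^2 - 11*d + 24)^3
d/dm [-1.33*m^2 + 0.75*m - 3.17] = 0.75 - 2.66*m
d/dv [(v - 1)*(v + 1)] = 2*v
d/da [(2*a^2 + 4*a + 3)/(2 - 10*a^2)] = (10*a^2 + 17*a + 2)/(25*a^4 - 10*a^2 + 1)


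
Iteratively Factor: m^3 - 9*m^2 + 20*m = (m - 5)*(m^2 - 4*m) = m*(m - 5)*(m - 4)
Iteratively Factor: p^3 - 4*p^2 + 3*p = (p - 1)*(p^2 - 3*p) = p*(p - 1)*(p - 3)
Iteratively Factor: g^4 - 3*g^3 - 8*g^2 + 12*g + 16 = (g + 1)*(g^3 - 4*g^2 - 4*g + 16) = (g - 4)*(g + 1)*(g^2 - 4) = (g - 4)*(g - 2)*(g + 1)*(g + 2)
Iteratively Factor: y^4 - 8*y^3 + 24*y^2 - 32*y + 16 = (y - 2)*(y^3 - 6*y^2 + 12*y - 8) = (y - 2)^2*(y^2 - 4*y + 4) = (y - 2)^3*(y - 2)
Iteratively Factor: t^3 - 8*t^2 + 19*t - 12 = (t - 1)*(t^2 - 7*t + 12) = (t - 3)*(t - 1)*(t - 4)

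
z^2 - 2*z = z*(z - 2)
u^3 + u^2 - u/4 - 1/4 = (u - 1/2)*(u + 1/2)*(u + 1)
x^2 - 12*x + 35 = (x - 7)*(x - 5)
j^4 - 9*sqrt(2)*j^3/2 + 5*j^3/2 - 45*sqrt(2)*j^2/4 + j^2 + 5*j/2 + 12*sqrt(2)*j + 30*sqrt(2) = (j + 5/2)*(j - 4*sqrt(2))*(j - 3*sqrt(2)/2)*(j + sqrt(2))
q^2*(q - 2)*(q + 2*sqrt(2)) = q^4 - 2*q^3 + 2*sqrt(2)*q^3 - 4*sqrt(2)*q^2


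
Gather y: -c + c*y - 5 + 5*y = -c + y*(c + 5) - 5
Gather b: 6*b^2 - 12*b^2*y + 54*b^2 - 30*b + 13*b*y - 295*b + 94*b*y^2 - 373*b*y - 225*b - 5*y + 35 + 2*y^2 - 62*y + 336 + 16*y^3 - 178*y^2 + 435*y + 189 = b^2*(60 - 12*y) + b*(94*y^2 - 360*y - 550) + 16*y^3 - 176*y^2 + 368*y + 560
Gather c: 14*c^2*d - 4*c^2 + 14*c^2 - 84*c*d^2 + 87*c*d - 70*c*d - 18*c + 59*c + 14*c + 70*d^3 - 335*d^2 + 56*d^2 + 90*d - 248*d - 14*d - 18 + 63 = c^2*(14*d + 10) + c*(-84*d^2 + 17*d + 55) + 70*d^3 - 279*d^2 - 172*d + 45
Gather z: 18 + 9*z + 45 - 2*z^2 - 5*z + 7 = -2*z^2 + 4*z + 70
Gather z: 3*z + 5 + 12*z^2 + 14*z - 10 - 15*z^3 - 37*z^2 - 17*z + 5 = -15*z^3 - 25*z^2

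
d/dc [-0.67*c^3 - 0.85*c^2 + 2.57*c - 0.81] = -2.01*c^2 - 1.7*c + 2.57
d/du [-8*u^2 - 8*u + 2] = -16*u - 8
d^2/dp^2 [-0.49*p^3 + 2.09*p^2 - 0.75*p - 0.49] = 4.18 - 2.94*p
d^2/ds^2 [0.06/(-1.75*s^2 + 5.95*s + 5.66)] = (-0.3675*s^2 + 1.2495*s + 0.06*(3.5*s - 5.95)*(7.0*s - 11.9) + 1.1886)/(-1.75*s^2 + 5.95*s + 5.66)^3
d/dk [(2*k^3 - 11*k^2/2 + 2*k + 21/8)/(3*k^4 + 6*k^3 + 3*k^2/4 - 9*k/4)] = (-64*k^6 + 352*k^5 + 176*k^4 - 688*k^3 - 388*k^2 - 42*k + 63)/(6*k^2*(16*k^6 + 64*k^5 + 72*k^4 - 8*k^3 - 47*k^2 - 6*k + 9))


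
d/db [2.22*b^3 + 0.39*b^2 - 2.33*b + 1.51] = 6.66*b^2 + 0.78*b - 2.33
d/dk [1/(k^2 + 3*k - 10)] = (-2*k - 3)/(k^2 + 3*k - 10)^2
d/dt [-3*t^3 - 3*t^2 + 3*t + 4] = -9*t^2 - 6*t + 3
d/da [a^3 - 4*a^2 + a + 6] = 3*a^2 - 8*a + 1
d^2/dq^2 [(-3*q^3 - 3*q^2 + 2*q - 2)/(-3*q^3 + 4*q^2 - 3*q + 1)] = 2*(63*q^6 - 135*q^5 + 153*q^4 - 92*q^3 + 51*q^2 - 21*q + 7)/(27*q^9 - 108*q^8 + 225*q^7 - 307*q^6 + 297*q^5 - 210*q^4 + 108*q^3 - 39*q^2 + 9*q - 1)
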